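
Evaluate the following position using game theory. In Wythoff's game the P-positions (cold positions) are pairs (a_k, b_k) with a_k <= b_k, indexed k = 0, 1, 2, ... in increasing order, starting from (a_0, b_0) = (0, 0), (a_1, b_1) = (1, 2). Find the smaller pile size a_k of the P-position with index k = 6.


By Wythoff's theorem, a_k = floor(k * phi) and b_k = floor(k * phi^2) = a_k + k, where phi = (1 + sqrt(5))/2 is the golden ratio.
phi = (1 + sqrt(5))/2 = 1.618034
k = 6
k * phi = 6 * 1.618034 = 9.708204
a_6 = floor(k * phi) = 9

9


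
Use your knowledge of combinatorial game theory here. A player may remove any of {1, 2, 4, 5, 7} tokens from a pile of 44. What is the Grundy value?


The subtraction set is S = {1, 2, 4, 5, 7}.
G(k) = mex{ G(k - s) : s in S, s <= k }. We compute iteratively: G(0) = 0.
G(1) = mex({0}) = 1
G(2) = mex({0, 1}) = 2
G(3) = mex({1, 2}) = 0
G(4) = mex({0, 2}) = 1
G(5) = mex({0, 1}) = 2
G(6) = mex({1, 2}) = 0
G(7) = mex({0, 2}) = 1
G(8) = mex({0, 1}) = 2
G(9) = mex({1, 2}) = 0
Observe that G(3)..G(9) = 0, 1, 2, 0, 1, 2, 0 repeats G(0)..G(6) = 0, 1, 2, 0, 1, 2, 0.
For k >= max(S) = 7, G(k) is determined by the previous 7 values G(k-7)..G(k-1); a window of 7 consecutive values has recurred shifted by 3, so by induction G(k + 3) = G(k) for all k >= 0: the sequence is periodic from the start with period 3.
One period: G(0..2) = 0, 1, 2.
44 mod 3 = 2, so G(44) = G(2) = 2.

2


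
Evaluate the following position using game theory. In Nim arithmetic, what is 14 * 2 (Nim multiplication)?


Nim multiplication is bilinear over XOR: (u XOR v) * w = (u*w) XOR (v*w).
So we split each operand into its bit components and XOR the pairwise Nim products.
14 = 2 + 4 + 8 (as XOR of powers of 2).
2 = 2 (as XOR of powers of 2).
Using the standard Nim-product table on single bits:
  2*2 = 3,   2*4 = 8,   2*8 = 12,
  4*4 = 6,   4*8 = 11,  8*8 = 13,
and  1*x = x (identity), k*l = l*k (commutative).
Pairwise Nim products:
  2 * 2 = 3
  4 * 2 = 8
  8 * 2 = 12
XOR them: 3 XOR 8 XOR 12 = 7.
Result: 14 * 2 = 7 (in Nim).

7


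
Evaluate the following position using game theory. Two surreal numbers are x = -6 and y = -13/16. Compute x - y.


x = -6, y = -13/16
Converting to common denominator: 16
x = -96/16, y = -13/16
x - y = -6 - -13/16 = -83/16

-83/16


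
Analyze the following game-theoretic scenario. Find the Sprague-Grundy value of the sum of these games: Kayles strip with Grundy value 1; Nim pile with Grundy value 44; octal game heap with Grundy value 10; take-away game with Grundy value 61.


By the Sprague-Grundy theorem, the Grundy value of a sum of games is the XOR of individual Grundy values.
Kayles strip: Grundy value = 1. Running XOR: 0 XOR 1 = 1
Nim pile: Grundy value = 44. Running XOR: 1 XOR 44 = 45
octal game heap: Grundy value = 10. Running XOR: 45 XOR 10 = 39
take-away game: Grundy value = 61. Running XOR: 39 XOR 61 = 26
The combined Grundy value is 26.

26


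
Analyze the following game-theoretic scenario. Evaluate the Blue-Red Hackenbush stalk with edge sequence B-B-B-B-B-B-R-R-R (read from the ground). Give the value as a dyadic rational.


Edges (from ground): B-B-B-B-B-B-R-R-R
By Berlekamp's sign-expansion rule, a Blue-Red Hackenbush stalk has the value of the surreal number whose sign sequence is the edge sequence with B -> + and R -> -.
Sign sequence: ++++++---
Trace the sign expansion in the surreal number tree, starting from 0:
Edge 1: B (sign +) -> bounds (0, +inf), value = 1
Edge 2: B (sign +) -> bounds (1, +inf), value = 2
Edge 3: B (sign +) -> bounds (2, +inf), value = 3
Edge 4: B (sign +) -> bounds (3, +inf), value = 4
Edge 5: B (sign +) -> bounds (4, +inf), value = 5
Edge 6: B (sign +) -> bounds (5, +inf), value = 6
Edge 7: R (sign -) -> bounds (5, 6), value = 11/2
Edge 8: R (sign -) -> bounds (5, 11/2), value = 21/4
Edge 9: R (sign -) -> bounds (5, 21/4), value = 41/8
Game value = 41/8

41/8


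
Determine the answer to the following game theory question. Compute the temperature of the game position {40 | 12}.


The game is {40 | 12}, a switch {a | b} with numbers a > b.
Cooling {a | b} by t gives {a - t | b + t}, which stops being hot when a - t = b + t, i.e. at t = (a - b)/2. So the temperature of a switch is (a - b)/2.
Temperature = (Left option - Right option) / 2
= (40 - (12)) / 2
= 28 / 2
= 14

14


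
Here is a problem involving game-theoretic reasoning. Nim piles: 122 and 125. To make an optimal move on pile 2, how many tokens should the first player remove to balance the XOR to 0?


Piles: 122 and 125
Current XOR: 122 XOR 125 = 7 (non-zero, so this is an N-position).
To make the XOR zero, we need to find a move that balances the piles.
For pile 2 (size 125): target = 125 XOR 7 = 122
We reduce pile 2 from 125 to 122.
Tokens removed: 125 - 122 = 3
Verification: 122 XOR 122 = 0

3


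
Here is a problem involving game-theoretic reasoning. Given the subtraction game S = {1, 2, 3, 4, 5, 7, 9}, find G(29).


The subtraction set is S = {1, 2, 3, 4, 5, 7, 9}.
G(k) = mex{ G(k - s) : s in S, s <= k }. We compute iteratively: G(0) = 0.
G(1) = mex({0}) = 1
G(2) = mex({0, 1}) = 2
G(3) = mex({0, 1, 2}) = 3
G(4) = mex({0, 1, 2, 3}) = 4
G(5) = mex({0, 1, 2, 3, 4}) = 5
G(6) = mex({1, 2, 3, 4, 5}) = 0
G(7) = mex({0, 2, 3, 4, 5}) = 1
G(8) = mex({0, 1, 3, 4, 5}) = 2
G(9) = mex({0, 1, 2, 4, 5}) = 3
G(10) = mex({0, 1, 2, 3, 5}) = 4
G(11) = mex({0, 1, 2, 3, 4}) = 5
G(12) = mex({1, 2, 3, 4, 5}) = 0
G(13) = mex({0, 2, 3, 4, 5}) = 1
G(14) = mex({0, 1, 3, 4, 5}) = 2
Observe that G(6)..G(14) = 0, 1, 2, 3, 4, 5, 0, 1, 2 repeats G(0)..G(8) = 0, 1, 2, 3, 4, 5, 0, 1, 2.
For k >= max(S) = 9, G(k) is determined by the previous 9 values G(k-9)..G(k-1); a window of 9 consecutive values has recurred shifted by 6, so by induction G(k + 6) = G(k) for all k >= 0: the sequence is periodic from the start with period 6.
One period: G(0..5) = 0, 1, 2, 3, 4, 5.
29 mod 6 = 5, so G(29) = G(5) = 5.

5


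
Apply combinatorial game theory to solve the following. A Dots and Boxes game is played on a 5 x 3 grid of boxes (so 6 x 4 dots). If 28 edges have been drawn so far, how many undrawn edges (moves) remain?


Grid: 5 x 3 boxes, i.e. 6 rows and 4 columns of dots.
Horizontal edges: (rows + 1) * cols = 6 * 3 = 18
Vertical edges: rows * (cols + 1) = 5 * 4 = 20
Total edges: 18 + 20 = 38
Edges drawn: 28
Remaining: 38 - 28 = 10

10


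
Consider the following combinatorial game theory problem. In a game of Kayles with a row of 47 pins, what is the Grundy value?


Kayles: a move removes 1 or 2 adjacent pins from a contiguous row.
Removing pins from a row of k leaves two independent rows (a, b) with a + b = k - 1 (one pin) or a + b = k - 2 (two pins); an end removal gives a = 0.
By Sprague-Grundy, G(k) = mex{ G(a) XOR G(b) } over all these splits. G(0) = 0.
G(1): splits (0,0):0^0=0 -> mex({0}) = 1
G(2): splits (0,1):0^1=1 (0,0):0^0=0 -> mex({0, 1}) = 2
G(3): splits (0,2):0^2=2 (1,1):1^1=0 (0,1):0^1=1 -> mex({0, 1, 2}) = 3
G(4): splits (0,3):0^3=3 (1,2):1^2=3 (0,2):0^2=2 (1,1):1^1=0 -> mex({0, 2, 3}) = 1
G(5): splits (0,4):0^1=1 (1,3):1^3=2 (2,2):2^2=0 (0,3):0^3=3 (1,2):1^2=3 -> mex({0, 1, 2, 3}) = 4
G(6) = mex({0, 1, 2, 4}) = 3
G(7) = mex({0, 1, 3, 4, 5}) = 2
G(8) = mex({0, 2, 3, 5, 6}) = 1
G(9) = mex({0, 1, 2, 3, 6, 7}) = 4
G(10) = mex({0, 1, 3, 4, 5, 7}) = 2
G(11) = mex({0, 1, 2, 3, 4, 5}) = 6
G(12) = mex({0, 1, 2, 3, 5, 6, 7}) = 4
G(13) = mex({0, 2, 3, 4, 6, 7}) = 1
G(14) = mex({0, 1, 4, 5, 6, 7}) = 2
G(15) = mex({0, 1, 2, 3, 4, 5, 6}) = 7
G(16) = mex({0, 2, 3, 5, 6, 7}) = 1
G(17) = mex({0, 1, 2, 3, 5, 6, 7}) = 4
G(18) = mex({0, 1, 2, 4, 5, 6}) = 3
G(19) = mex({0, 1, 3, 4, 5, 7}) = 2
G(20) = mex({0, 2, 3, 4, 5, 6, 7}) = 1
G(21) = mex({0, 1, 2, 3, 5, 6, 7}) = 4
G(22) = mex({0, 1, 2, 3, 4, 5, 7}) = 6
G(23) = mex({0, 1, 2, 3, 4, 5, 6}) = 7
G(24) = mex({0, 1, 2, 3, 5, 6, 7}) = 4
G(25) = mex({0, 2, 3, 4, 6, 7}) = 1
G(26) = mex({0, 1, 3, 4, 5, 6, 7}) = 2
G(27) = mex({0, 1, 2, 3, 4, 5, 6, 7}) = 8
G(28) = mex({0, 1, 2, 3, 4, 6, 7, 8}) = 5
G(29) = mex({0, 1, 2, 3, 5, 6, 7, 8, 9}) = 4
G(30) = mex({0, 1, 2, 3, 4, 5, 6, 9, 10}) = 7
G(31) = mex({0, 1, 3, 4, 5, 7, 10, 11}) = 2
G(32) = mex({0, 2, 3, 4, 5, 6, 7, 9, 11}) = 1
G(33) = mex({0, 1, 2, 3, 4, 5, 6, 7, 9, 12}) = 8
G(34) = mex({0, 1, 2, 3, 4, 5, 7, 8, 11, 12}) = 6
G(35) = mex({0, 1, 2, 3, 4, 5, 6, 8, 9, 10, 11}) = 7
G(36) = mex({0, 1, 2, 3, 5, 6, 7, 9, 10}) = 4
G(37) = mex({0, 2, 3, 4, 6, 7, 9, 10, 11, 12}) = 1
G(38) = mex({0, 1, 3, 4, 5, 6, 7, 9, 10, 11, 12}) = 2
G(39) = mex({0, 1, 2, 4, 5, 6, 7, 9, 10, 12, 14}) = 3
G(40) = mex({0, 2, 3, 4, 6, 7, 11, 12, 14}) = 1
G(41) = mex({0, 1, 2, 3, 5, 6, 7, 9, 10, 11, 12}) = 4
G(42) = mex({0, 1, 2, 3, 4, 5, 6, 9, 10}) = 7
G(43) = mex({0, 1, 3, 4, 5, 7, 9, 10, 12, 15}) = 2
G(44) = mex({0, 2, 3, 4, 5, 6, 7, 9, 10, 12, 15}) = 1
G(45) = mex({0, 1, 2, 3, 4, 5, 6, 7, 9, 10, 12, 14}) = 8
G(46) = mex({0, 1, 3, 4, 5, 7, 8, 11, 12, 14}) = 2
G(47) = mex({0, 1, 2, 3, 4, 5, 6, 8, 9, 10, 11, 12}) = 7
Therefore G(47) = 7.

7


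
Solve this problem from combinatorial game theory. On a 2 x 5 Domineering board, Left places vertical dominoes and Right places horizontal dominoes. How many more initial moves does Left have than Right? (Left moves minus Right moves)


Board is 2 x 5 (rows x cols).
Left (vertical) placements: (rows-1) * cols = 1 * 5 = 5
Right (horizontal) placements: rows * (cols-1) = 2 * 4 = 8
Advantage = Left - Right = 5 - 8 = -3

-3


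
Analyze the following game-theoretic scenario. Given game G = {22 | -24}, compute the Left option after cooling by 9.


Original game: {22 | -24} (a switch {a | b} with a > b).
Cooling by t (for t below the temperature (a - b)/2 = 23) taxes each move by t: {a | b} cooled by t is {a - t | b + t}.
Cooling amount: t = 9
Cooled Left option: 22 - 9 = 13
Cooled Right option: -24 + 9 = -15
Cooled game: {13 | -15}
Left option = 13

13


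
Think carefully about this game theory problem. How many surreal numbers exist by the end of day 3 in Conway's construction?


Day 0: {|} = 0 is born. Count = 1.
Day n: the number of surreal numbers born by day n is 2^(n+1) - 1.
By day 0: 2^1 - 1 = 1
By day 1: 2^2 - 1 = 3
By day 2: 2^3 - 1 = 7
By day 3: 2^4 - 1 = 15
By day 3: 15 surreal numbers.

15


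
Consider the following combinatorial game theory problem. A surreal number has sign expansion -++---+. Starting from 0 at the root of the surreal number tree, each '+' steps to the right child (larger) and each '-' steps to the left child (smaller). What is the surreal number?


Sign expansion: -++---+
Rule: track bounds (lo, hi), initially (-inf, +inf). On '+', the current value becomes lo and we move to the simplest number in (value, hi): value + 1 if hi = +inf, otherwise the midpoint (value + hi)/2. On '-', the current value becomes hi and we move to value - 1 if lo = -inf, otherwise the midpoint (lo + value)/2.
Start at 0.
Step 1: sign = -, move left. Bounds: (-inf, 0). Value = -1
Step 2: sign = +, move right. Bounds: (-1, 0). Value = -1/2
Step 3: sign = +, move right. Bounds: (-1/2, 0). Value = -1/4
Step 4: sign = -, move left. Bounds: (-1/2, -1/4). Value = -3/8
Step 5: sign = -, move left. Bounds: (-1/2, -3/8). Value = -7/16
Step 6: sign = -, move left. Bounds: (-1/2, -7/16). Value = -15/32
Step 7: sign = +, move right. Bounds: (-15/32, -7/16). Value = -29/64
The surreal number with sign expansion -++---+ is -29/64.

-29/64


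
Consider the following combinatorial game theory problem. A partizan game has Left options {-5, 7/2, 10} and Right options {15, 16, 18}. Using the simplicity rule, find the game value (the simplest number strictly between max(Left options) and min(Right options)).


Left options: {-5, 7/2, 10}, max = 10
Right options: {15, 16, 18}, min = 15
All options are numbers and max(Left) < min(Right), so by the simplicity theorem the value is the simplest (earliest-born) number strictly between 10 and 15.
Integers 11 through 14 all lie strictly between 10 and 15.
Among integers, the simplest (lowest birthday = smallest |n|; 0 is born on day 0, +-n on day n) is 11.
No non-integer in the interval can be simpler: if x is a non-integer in the interval, then floor(x) or ceil(x) also lies in the interval (the interval contains an integer), and both are proper prefixes of x's sign expansion, i.e. born earlier. So the game value is 11.
Game value = 11

11


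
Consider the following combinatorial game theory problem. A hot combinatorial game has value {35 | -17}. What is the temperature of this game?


The game is {35 | -17}, a switch {a | b} with numbers a > b.
Cooling {a | b} by t gives {a - t | b + t}, which stops being hot when a - t = b + t, i.e. at t = (a - b)/2. So the temperature of a switch is (a - b)/2.
Temperature = (Left option - Right option) / 2
= (35 - (-17)) / 2
= 52 / 2
= 26

26


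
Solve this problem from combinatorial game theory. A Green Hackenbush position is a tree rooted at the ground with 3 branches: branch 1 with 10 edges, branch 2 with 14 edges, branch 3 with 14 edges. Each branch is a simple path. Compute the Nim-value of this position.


The tree has 3 branches from the ground vertex.
In Green Hackenbush, the Nim-value of a simple path of length k is k.
Branch 1: length 10, Nim-value = 10
Branch 2: length 14, Nim-value = 14
Branch 3: length 14, Nim-value = 14
Total Nim-value = XOR of all branch values:
0 XOR 10 = 10
10 XOR 14 = 4
4 XOR 14 = 10
Nim-value of the tree = 10

10


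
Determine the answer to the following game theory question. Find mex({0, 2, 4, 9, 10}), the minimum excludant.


Set = {0, 2, 4, 9, 10}
0 is in the set.
1 is NOT in the set. This is the mex.
mex = 1

1


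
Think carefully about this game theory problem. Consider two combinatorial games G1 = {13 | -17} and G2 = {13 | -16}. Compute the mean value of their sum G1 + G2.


G1 = {13 | -17}, G2 = {13 | -16}
Each is a switch {a | b} with numbers a > b; its mean value is (a + b)/2, and mean value is additive over game sums: m(G1 + G2) = m(G1) + m(G2).
Mean of G1 = (13 + (-17))/2 = -4/2 = -2
Mean of G2 = (13 + (-16))/2 = -3/2 = -3/2
Mean of G1 + G2 = -2 + -3/2 = -7/2

-7/2


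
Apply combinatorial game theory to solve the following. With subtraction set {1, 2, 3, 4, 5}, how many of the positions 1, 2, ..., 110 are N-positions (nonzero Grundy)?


Subtraction set S = {1, 2, 3, 4, 5}, so G(n) = n mod 6.
G(n) = 0 when n is a multiple of 6.
Multiples of 6 in [1, 110]: 18
N-positions (nonzero Grundy) = 110 - 18 = 92

92


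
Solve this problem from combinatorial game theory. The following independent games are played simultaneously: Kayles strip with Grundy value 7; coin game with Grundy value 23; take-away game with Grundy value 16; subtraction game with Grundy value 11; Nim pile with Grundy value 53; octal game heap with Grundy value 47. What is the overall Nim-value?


By the Sprague-Grundy theorem, the Grundy value of a sum of games is the XOR of individual Grundy values.
Kayles strip: Grundy value = 7. Running XOR: 0 XOR 7 = 7
coin game: Grundy value = 23. Running XOR: 7 XOR 23 = 16
take-away game: Grundy value = 16. Running XOR: 16 XOR 16 = 0
subtraction game: Grundy value = 11. Running XOR: 0 XOR 11 = 11
Nim pile: Grundy value = 53. Running XOR: 11 XOR 53 = 62
octal game heap: Grundy value = 47. Running XOR: 62 XOR 47 = 17
The combined Grundy value is 17.

17


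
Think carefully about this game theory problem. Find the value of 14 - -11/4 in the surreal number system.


x = 14, y = -11/4
Converting to common denominator: 4
x = 56/4, y = -11/4
x - y = 14 - -11/4 = 67/4

67/4


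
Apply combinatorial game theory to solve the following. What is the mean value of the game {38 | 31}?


Game = {38 | 31}, a switch {a | b} with numbers a > b.
Its thermograph has left wall a - t and right wall b + t, which meet at t = (a - b)/2, where both equal (a + b)/2. So the mast (mean value) is at (a + b)/2.
Mean = (38 + (31))/2 = 69/2 = 69/2

69/2


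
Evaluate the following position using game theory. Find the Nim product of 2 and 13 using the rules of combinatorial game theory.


Nim multiplication is bilinear over XOR: (u XOR v) * w = (u*w) XOR (v*w).
So we split each operand into its bit components and XOR the pairwise Nim products.
2 = 2 (as XOR of powers of 2).
13 = 1 + 4 + 8 (as XOR of powers of 2).
Using the standard Nim-product table on single bits:
  2*2 = 3,   2*4 = 8,   2*8 = 12,
  4*4 = 6,   4*8 = 11,  8*8 = 13,
and  1*x = x (identity), k*l = l*k (commutative).
Pairwise Nim products:
  2 * 1 = 2
  2 * 4 = 8
  2 * 8 = 12
XOR them: 2 XOR 8 XOR 12 = 6.
Result: 2 * 13 = 6 (in Nim).

6


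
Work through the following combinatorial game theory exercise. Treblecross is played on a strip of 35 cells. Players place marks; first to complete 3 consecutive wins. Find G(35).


Treblecross: place X on empty cells; 3-in-a-row wins.
Playing within two cells of an existing X lets the opponent win at once, so sensible play treats the cells i-2..i+2 around each X as dead. The player left with no safe cell loses, so this is a normal-play take-away game on strips of safe cells.
Placing X at cell i (0-indexed) of a strip of k safe cells leaves independent strips of sizes max(0, i-2) and max(0, k-i-3). Hence G(k) = mex{ G(max(0,i-2)) XOR G(max(0,k-i-3)) : 0 <= i < k }, with G(0) = 0.
G(1): splits (0,0):0^0=0 -> mex({0}) = 1
G(2): splits (0,0):0^0=0 -> mex({0}) = 1
G(3): splits (0,0):0^0=0 -> mex({0}) = 1
G(4): splits (0,1):0^1=1 (0,0):0^0=0 -> mex({0, 1}) = 2
G(5): splits (0,2):0^1=1 (0,1):0^1=1 (0,0):0^0=0 -> mex({0, 1}) = 2
G(6) = mex({1}) = 0
G(7) = mex({0, 1, 2}) = 3
G(8) = mex({0, 1, 2}) = 3
G(9) = mex({0, 2}) = 1
G(10) = mex({0, 2, 3}) = 1
G(11) = mex({0, 3}) = 1
G(12) = mex({1, 3}) = 0
G(13) = mex({0, 1, 2, 3}) = 4
G(14) = mex({0, 1, 2}) = 3
G(15) = mex({0, 1, 2}) = 3
G(16) = mex({0, 1, 2, 4}) = 3
G(17) = mex({0, 1, 3, 4}) = 2
G(18) = mex({0, 1, 3, 4}) = 2
G(19) = mex({0, 1, 3, 5}) = 2
G(20) = mex({0, 1, 2, 3, 5}) = 4
G(21) = mex({0, 1, 2, 3, 5}) = 4
G(22) = mex({1, 2, 6}) = 0
G(23) = mex({0, 1, 2, 3, 4, 6}) = 5
G(24) = mex({0, 1, 2, 3, 4}) = 5
G(25) = mex({0, 1, 3, 4, 7}) = 2
G(26) = mex({0, 1, 3, 4, 5, 7}) = 2
G(27) = mex({0, 1, 3, 5}) = 2
G(28) = mex({0, 1, 2, 5}) = 3
G(29) = mex({0, 1, 2, 4, 5, 6}) = 3
G(30) = mex({1, 2, 4, 6}) = 0
G(31) = mex({0, 1, 2, 3, 4, 6}) = 5
G(32) = mex({1, 2, 3, 4, 7}) = 0
G(33) = mex({0, 3, 7}) = 1
G(34) = mex({0, 2, 3, 5, 7}) = 1
G(35) = mex({0, 2, 3, 5, 6}) = 1
Therefore G(35) = 1.

1


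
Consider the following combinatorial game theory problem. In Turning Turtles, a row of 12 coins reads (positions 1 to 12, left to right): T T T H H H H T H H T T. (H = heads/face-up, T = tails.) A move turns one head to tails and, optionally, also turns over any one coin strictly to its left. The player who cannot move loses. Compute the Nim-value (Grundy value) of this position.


Coins: T T T H H H H T H H T T
Key fact: a single head at position k behaves exactly like a Nim heap of size k (turning it to T and optionally flipping a coin at j < k corresponds to moving the heap from k to j, or to 0), and heads combine as a disjunctive sum (two heads at the same place would cancel, matching j XOR j = 0). So the Nim-value is the XOR of the 1-indexed positions of the heads.
Face-up positions (1-indexed): [4, 5, 6, 7, 9, 10]
XOR 0 with 4: 0 XOR 4 = 4
XOR 4 with 5: 4 XOR 5 = 1
XOR 1 with 6: 1 XOR 6 = 7
XOR 7 with 7: 7 XOR 7 = 0
XOR 0 with 9: 0 XOR 9 = 9
XOR 9 with 10: 9 XOR 10 = 3
Nim-value = 3

3


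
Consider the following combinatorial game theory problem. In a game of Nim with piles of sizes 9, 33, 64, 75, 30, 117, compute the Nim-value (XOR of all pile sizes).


We need the XOR (exclusive or) of all pile sizes.
After XOR-ing pile 1 (size 9): 0 XOR 9 = 9
After XOR-ing pile 2 (size 33): 9 XOR 33 = 40
After XOR-ing pile 3 (size 64): 40 XOR 64 = 104
After XOR-ing pile 4 (size 75): 104 XOR 75 = 35
After XOR-ing pile 5 (size 30): 35 XOR 30 = 61
After XOR-ing pile 6 (size 117): 61 XOR 117 = 72
The Nim-value of this position is 72.

72


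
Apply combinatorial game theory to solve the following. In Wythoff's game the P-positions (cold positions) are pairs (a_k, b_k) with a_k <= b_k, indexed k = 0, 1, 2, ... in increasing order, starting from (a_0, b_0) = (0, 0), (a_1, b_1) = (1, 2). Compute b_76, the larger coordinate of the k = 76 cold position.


By Wythoff's theorem, a_k = floor(k * phi) and b_k = floor(k * phi^2) = a_k + k, where phi = (1 + sqrt(5))/2 is the golden ratio.
phi = (1 + sqrt(5))/2 = 1.618034
phi^2 = phi + 1 = 2.618034
k = 76
k * phi^2 = 76 * 2.618034 = 198.970583
b_76 = floor(k * phi^2) = 198 (check: a_76 + k = 122 + 76 = 198)

198


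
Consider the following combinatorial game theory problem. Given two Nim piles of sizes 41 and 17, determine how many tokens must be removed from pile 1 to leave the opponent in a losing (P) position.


Piles: 41 and 17
Current XOR: 41 XOR 17 = 56 (non-zero, so this is an N-position).
To make the XOR zero, we need to find a move that balances the piles.
For pile 1 (size 41): target = 41 XOR 56 = 17
We reduce pile 1 from 41 to 17.
Tokens removed: 41 - 17 = 24
Verification: 17 XOR 17 = 0

24


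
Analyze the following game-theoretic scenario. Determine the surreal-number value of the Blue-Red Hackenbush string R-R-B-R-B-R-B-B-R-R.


Edges (from ground): R-R-B-R-B-R-B-B-R-R
By Berlekamp's sign-expansion rule, a Blue-Red Hackenbush stalk has the value of the surreal number whose sign sequence is the edge sequence with B -> + and R -> -.
Sign sequence: --+-+-++--
Trace the sign expansion in the surreal number tree, starting from 0:
Edge 1: R (sign -) -> bounds (-inf, 0), value = -1
Edge 2: R (sign -) -> bounds (-inf, -1), value = -2
Edge 3: B (sign +) -> bounds (-2, -1), value = -3/2
Edge 4: R (sign -) -> bounds (-2, -3/2), value = -7/4
Edge 5: B (sign +) -> bounds (-7/4, -3/2), value = -13/8
Edge 6: R (sign -) -> bounds (-7/4, -13/8), value = -27/16
Edge 7: B (sign +) -> bounds (-27/16, -13/8), value = -53/32
Edge 8: B (sign +) -> bounds (-53/32, -13/8), value = -105/64
Edge 9: R (sign -) -> bounds (-53/32, -105/64), value = -211/128
Edge 10: R (sign -) -> bounds (-53/32, -211/128), value = -423/256
Game value = -423/256

-423/256


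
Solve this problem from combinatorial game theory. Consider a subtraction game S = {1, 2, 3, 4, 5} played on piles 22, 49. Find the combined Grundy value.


Subtraction set: {1, 2, 3, 4, 5}
For this subtraction set, G(n) = n mod 6 (period = max + 1 = 6).
Pile 1 (size 22): G(22) = 22 mod 6 = 4
Pile 2 (size 49): G(49) = 49 mod 6 = 1
Total Grundy value = XOR of all: 4 XOR 1 = 5

5


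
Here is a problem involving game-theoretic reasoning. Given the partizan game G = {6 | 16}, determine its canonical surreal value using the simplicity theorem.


Left options: {6}, max = 6
Right options: {16}, min = 16
All options are numbers and max(Left) < min(Right), so by the simplicity theorem the value is the simplest (earliest-born) number strictly between 6 and 16.
Integers 7 through 15 all lie strictly between 6 and 16.
Among integers, the simplest (lowest birthday = smallest |n|; 0 is born on day 0, +-n on day n) is 7.
No non-integer in the interval can be simpler: if x is a non-integer in the interval, then floor(x) or ceil(x) also lies in the interval (the interval contains an integer), and both are proper prefixes of x's sign expansion, i.e. born earlier. So the game value is 7.
Game value = 7

7


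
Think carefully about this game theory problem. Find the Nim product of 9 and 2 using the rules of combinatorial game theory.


Nim multiplication is bilinear over XOR: (u XOR v) * w = (u*w) XOR (v*w).
So we split each operand into its bit components and XOR the pairwise Nim products.
9 = 1 + 8 (as XOR of powers of 2).
2 = 2 (as XOR of powers of 2).
Using the standard Nim-product table on single bits:
  2*2 = 3,   2*4 = 8,   2*8 = 12,
  4*4 = 6,   4*8 = 11,  8*8 = 13,
and  1*x = x (identity), k*l = l*k (commutative).
Pairwise Nim products:
  1 * 2 = 2
  8 * 2 = 12
XOR them: 2 XOR 12 = 14.
Result: 9 * 2 = 14 (in Nim).

14


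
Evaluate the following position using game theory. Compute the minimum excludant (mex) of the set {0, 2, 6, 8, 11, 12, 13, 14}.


Set = {0, 2, 6, 8, 11, 12, 13, 14}
0 is in the set.
1 is NOT in the set. This is the mex.
mex = 1

1


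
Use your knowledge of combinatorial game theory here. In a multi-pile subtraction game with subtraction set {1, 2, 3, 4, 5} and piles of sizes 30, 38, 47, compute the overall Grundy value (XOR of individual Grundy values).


Subtraction set: {1, 2, 3, 4, 5}
For this subtraction set, G(n) = n mod 6 (period = max + 1 = 6).
Pile 1 (size 30): G(30) = 30 mod 6 = 0
Pile 2 (size 38): G(38) = 38 mod 6 = 2
Pile 3 (size 47): G(47) = 47 mod 6 = 5
Total Grundy value = XOR of all: 0 XOR 2 XOR 5 = 7

7


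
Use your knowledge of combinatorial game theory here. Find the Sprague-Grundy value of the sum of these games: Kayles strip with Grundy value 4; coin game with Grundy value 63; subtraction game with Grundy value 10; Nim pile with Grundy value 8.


By the Sprague-Grundy theorem, the Grundy value of a sum of games is the XOR of individual Grundy values.
Kayles strip: Grundy value = 4. Running XOR: 0 XOR 4 = 4
coin game: Grundy value = 63. Running XOR: 4 XOR 63 = 59
subtraction game: Grundy value = 10. Running XOR: 59 XOR 10 = 49
Nim pile: Grundy value = 8. Running XOR: 49 XOR 8 = 57
The combined Grundy value is 57.

57


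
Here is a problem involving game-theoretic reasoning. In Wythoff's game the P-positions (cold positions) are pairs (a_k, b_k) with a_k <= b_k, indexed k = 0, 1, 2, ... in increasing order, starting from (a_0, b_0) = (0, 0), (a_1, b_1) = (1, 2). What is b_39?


By Wythoff's theorem, a_k = floor(k * phi) and b_k = floor(k * phi^2) = a_k + k, where phi = (1 + sqrt(5))/2 is the golden ratio.
phi = (1 + sqrt(5))/2 = 1.618034
phi^2 = phi + 1 = 2.618034
k = 39
k * phi^2 = 39 * 2.618034 = 102.103326
b_39 = floor(k * phi^2) = 102 (check: a_39 + k = 63 + 39 = 102)

102


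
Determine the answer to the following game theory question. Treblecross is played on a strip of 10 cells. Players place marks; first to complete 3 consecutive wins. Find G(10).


Treblecross: place X on empty cells; 3-in-a-row wins.
Playing within two cells of an existing X lets the opponent win at once, so sensible play treats the cells i-2..i+2 around each X as dead. The player left with no safe cell loses, so this is a normal-play take-away game on strips of safe cells.
Placing X at cell i (0-indexed) of a strip of k safe cells leaves independent strips of sizes max(0, i-2) and max(0, k-i-3). Hence G(k) = mex{ G(max(0,i-2)) XOR G(max(0,k-i-3)) : 0 <= i < k }, with G(0) = 0.
G(1): splits (0,0):0^0=0 -> mex({0}) = 1
G(2): splits (0,0):0^0=0 -> mex({0}) = 1
G(3): splits (0,0):0^0=0 -> mex({0}) = 1
G(4): splits (0,1):0^1=1 (0,0):0^0=0 -> mex({0, 1}) = 2
G(5): splits (0,2):0^1=1 (0,1):0^1=1 (0,0):0^0=0 -> mex({0, 1}) = 2
G(6) = mex({1}) = 0
G(7) = mex({0, 1, 2}) = 3
G(8) = mex({0, 1, 2}) = 3
G(9) = mex({0, 2}) = 1
G(10) = mex({0, 2, 3}) = 1
Therefore G(10) = 1.

1


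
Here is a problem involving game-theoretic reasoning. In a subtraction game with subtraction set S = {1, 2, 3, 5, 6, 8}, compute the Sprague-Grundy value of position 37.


The subtraction set is S = {1, 2, 3, 5, 6, 8}.
G(k) = mex{ G(k - s) : s in S, s <= k }. We compute iteratively: G(0) = 0.
G(1) = mex({0}) = 1
G(2) = mex({0, 1}) = 2
G(3) = mex({0, 1, 2}) = 3
G(4) = mex({1, 2, 3}) = 0
G(5) = mex({0, 2, 3}) = 1
G(6) = mex({0, 1, 3}) = 2
G(7) = mex({0, 1, 2}) = 3
G(8) = mex({0, 1, 2, 3}) = 4
G(9) = mex({0, 1, 2, 3, 4}) = 5
G(10) = mex({0, 1, 2, 3, 4, 5}) = 6
G(11) = mex({1, 2, 3, 4, 5, 6}) = 0
G(12) = mex({0, 2, 3, 5, 6}) = 1
G(13) = mex({0, 1, 3, 4, 6}) = 2
G(14) = mex({0, 1, 2, 4, 5}) = 3
G(15) = mex({1, 2, 3, 5, 6}) = 0
G(16) = mex({0, 2, 3, 4, 6}) = 1
G(17) = mex({0, 1, 3, 5}) = 2
G(18) = mex({0, 1, 2, 6}) = 3
Observe that G(11)..G(18) = 0, 1, 2, 3, 0, 1, 2, 3 repeats G(0)..G(7) = 0, 1, 2, 3, 0, 1, 2, 3.
For k >= max(S) = 8, G(k) is determined by the previous 8 values G(k-8)..G(k-1); a window of 8 consecutive values has recurred shifted by 11, so by induction G(k + 11) = G(k) for all k >= 0: the sequence is periodic from the start with period 11.
One period: G(0..10) = 0, 1, 2, 3, 0, 1, 2, 3, 4, 5, 6.
37 mod 11 = 4, so G(37) = G(4) = 0.

0


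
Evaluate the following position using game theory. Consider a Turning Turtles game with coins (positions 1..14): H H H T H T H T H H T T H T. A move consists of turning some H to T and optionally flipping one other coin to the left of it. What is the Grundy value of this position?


Coins: H H H T H T H T H H T T H T
Key fact: a single head at position k behaves exactly like a Nim heap of size k (turning it to T and optionally flipping a coin at j < k corresponds to moving the heap from k to j, or to 0), and heads combine as a disjunctive sum (two heads at the same place would cancel, matching j XOR j = 0). So the Nim-value is the XOR of the 1-indexed positions of the heads.
Face-up positions (1-indexed): [1, 2, 3, 5, 7, 9, 10, 13]
XOR 0 with 1: 0 XOR 1 = 1
XOR 1 with 2: 1 XOR 2 = 3
XOR 3 with 3: 3 XOR 3 = 0
XOR 0 with 5: 0 XOR 5 = 5
XOR 5 with 7: 5 XOR 7 = 2
XOR 2 with 9: 2 XOR 9 = 11
XOR 11 with 10: 11 XOR 10 = 1
XOR 1 with 13: 1 XOR 13 = 12
Nim-value = 12

12


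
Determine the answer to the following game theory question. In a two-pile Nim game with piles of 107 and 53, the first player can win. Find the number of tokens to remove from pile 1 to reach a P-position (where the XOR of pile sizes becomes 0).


Piles: 107 and 53
Current XOR: 107 XOR 53 = 94 (non-zero, so this is an N-position).
To make the XOR zero, we need to find a move that balances the piles.
For pile 1 (size 107): target = 107 XOR 94 = 53
We reduce pile 1 from 107 to 53.
Tokens removed: 107 - 53 = 54
Verification: 53 XOR 53 = 0

54


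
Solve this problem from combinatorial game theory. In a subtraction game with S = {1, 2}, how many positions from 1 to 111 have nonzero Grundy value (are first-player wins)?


Subtraction set S = {1, 2}, so G(n) = n mod 3.
G(n) = 0 when n is a multiple of 3.
Multiples of 3 in [1, 111]: 37
N-positions (nonzero Grundy) = 111 - 37 = 74

74


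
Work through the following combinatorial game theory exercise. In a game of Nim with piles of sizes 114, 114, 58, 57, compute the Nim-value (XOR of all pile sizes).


We need the XOR (exclusive or) of all pile sizes.
After XOR-ing pile 1 (size 114): 0 XOR 114 = 114
After XOR-ing pile 2 (size 114): 114 XOR 114 = 0
After XOR-ing pile 3 (size 58): 0 XOR 58 = 58
After XOR-ing pile 4 (size 57): 58 XOR 57 = 3
The Nim-value of this position is 3.

3


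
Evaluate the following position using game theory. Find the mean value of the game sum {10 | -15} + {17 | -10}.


G1 = {10 | -15}, G2 = {17 | -10}
Each is a switch {a | b} with numbers a > b; its mean value is (a + b)/2, and mean value is additive over game sums: m(G1 + G2) = m(G1) + m(G2).
Mean of G1 = (10 + (-15))/2 = -5/2 = -5/2
Mean of G2 = (17 + (-10))/2 = 7/2 = 7/2
Mean of G1 + G2 = -5/2 + 7/2 = 1

1


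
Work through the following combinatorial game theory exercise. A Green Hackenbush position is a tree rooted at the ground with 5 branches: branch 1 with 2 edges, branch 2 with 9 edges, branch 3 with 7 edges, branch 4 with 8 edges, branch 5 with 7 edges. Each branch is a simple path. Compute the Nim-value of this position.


The tree has 5 branches from the ground vertex.
In Green Hackenbush, the Nim-value of a simple path of length k is k.
Branch 1: length 2, Nim-value = 2
Branch 2: length 9, Nim-value = 9
Branch 3: length 7, Nim-value = 7
Branch 4: length 8, Nim-value = 8
Branch 5: length 7, Nim-value = 7
Total Nim-value = XOR of all branch values:
0 XOR 2 = 2
2 XOR 9 = 11
11 XOR 7 = 12
12 XOR 8 = 4
4 XOR 7 = 3
Nim-value of the tree = 3

3


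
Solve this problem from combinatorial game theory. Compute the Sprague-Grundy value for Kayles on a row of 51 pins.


Kayles: a move removes 1 or 2 adjacent pins from a contiguous row.
Removing pins from a row of k leaves two independent rows (a, b) with a + b = k - 1 (one pin) or a + b = k - 2 (two pins); an end removal gives a = 0.
By Sprague-Grundy, G(k) = mex{ G(a) XOR G(b) } over all these splits. G(0) = 0.
G(1): splits (0,0):0^0=0 -> mex({0}) = 1
G(2): splits (0,1):0^1=1 (0,0):0^0=0 -> mex({0, 1}) = 2
G(3): splits (0,2):0^2=2 (1,1):1^1=0 (0,1):0^1=1 -> mex({0, 1, 2}) = 3
G(4): splits (0,3):0^3=3 (1,2):1^2=3 (0,2):0^2=2 (1,1):1^1=0 -> mex({0, 2, 3}) = 1
G(5): splits (0,4):0^1=1 (1,3):1^3=2 (2,2):2^2=0 (0,3):0^3=3 (1,2):1^2=3 -> mex({0, 1, 2, 3}) = 4
G(6) = mex({0, 1, 2, 4}) = 3
G(7) = mex({0, 1, 3, 4, 5}) = 2
G(8) = mex({0, 2, 3, 5, 6}) = 1
G(9) = mex({0, 1, 2, 3, 6, 7}) = 4
G(10) = mex({0, 1, 3, 4, 5, 7}) = 2
G(11) = mex({0, 1, 2, 3, 4, 5}) = 6
G(12) = mex({0, 1, 2, 3, 5, 6, 7}) = 4
G(13) = mex({0, 2, 3, 4, 6, 7}) = 1
G(14) = mex({0, 1, 4, 5, 6, 7}) = 2
G(15) = mex({0, 1, 2, 3, 4, 5, 6}) = 7
G(16) = mex({0, 2, 3, 5, 6, 7}) = 1
G(17) = mex({0, 1, 2, 3, 5, 6, 7}) = 4
G(18) = mex({0, 1, 2, 4, 5, 6}) = 3
G(19) = mex({0, 1, 3, 4, 5, 7}) = 2
G(20) = mex({0, 2, 3, 4, 5, 6, 7}) = 1
G(21) = mex({0, 1, 2, 3, 5, 6, 7}) = 4
G(22) = mex({0, 1, 2, 3, 4, 5, 7}) = 6
G(23) = mex({0, 1, 2, 3, 4, 5, 6}) = 7
G(24) = mex({0, 1, 2, 3, 5, 6, 7}) = 4
G(25) = mex({0, 2, 3, 4, 6, 7}) = 1
G(26) = mex({0, 1, 3, 4, 5, 6, 7}) = 2
G(27) = mex({0, 1, 2, 3, 4, 5, 6, 7}) = 8
G(28) = mex({0, 1, 2, 3, 4, 6, 7, 8}) = 5
G(29) = mex({0, 1, 2, 3, 5, 6, 7, 8, 9}) = 4
G(30) = mex({0, 1, 2, 3, 4, 5, 6, 9, 10}) = 7
G(31) = mex({0, 1, 3, 4, 5, 7, 10, 11}) = 2
G(32) = mex({0, 2, 3, 4, 5, 6, 7, 9, 11}) = 1
G(33) = mex({0, 1, 2, 3, 4, 5, 6, 7, 9, 12}) = 8
G(34) = mex({0, 1, 2, 3, 4, 5, 7, 8, 11, 12}) = 6
G(35) = mex({0, 1, 2, 3, 4, 5, 6, 8, 9, 10, 11}) = 7
G(36) = mex({0, 1, 2, 3, 5, 6, 7, 9, 10}) = 4
G(37) = mex({0, 2, 3, 4, 6, 7, 9, 10, 11, 12}) = 1
G(38) = mex({0, 1, 3, 4, 5, 6, 7, 9, 10, 11, 12}) = 2
G(39) = mex({0, 1, 2, 4, 5, 6, 7, 9, 10, 12, 14}) = 3
G(40) = mex({0, 2, 3, 4, 6, 7, 11, 12, 14}) = 1
G(41) = mex({0, 1, 2, 3, 5, 6, 7, 9, 10, 11, 12}) = 4
G(42) = mex({0, 1, 2, 3, 4, 5, 6, 9, 10}) = 7
G(43) = mex({0, 1, 3, 4, 5, 7, 9, 10, 12, 15}) = 2
G(44) = mex({0, 2, 3, 4, 5, 6, 7, 9, 10, 12, 15}) = 1
G(45) = mex({0, 1, 2, 3, 4, 5, 6, 7, 9, 10, 12, 14}) = 8
G(46) = mex({0, 1, 3, 4, 5, 7, 8, 11, 12, 14}) = 2
G(47) = mex({0, 1, 2, 3, 4, 5, 6, 8, 9, 10, 11, 12}) = 7
G(48) = mex({0, 1, 2, 3, 5, 6, 7, 9, 10}) = 4
G(49) = mex({0, 2, 3, 4, 6, 7, 9, 10, 11, 12, 15}) = 1
G(50) = mex({0, 1, 4, 5, 6, 7, 9, 11, 12, 14, 15}) = 2
G(51) = mex({0, 1, 2, 3, 4, 5, 6, 7, 9, 12, 14, 15}) = 8
Therefore G(51) = 8.

8


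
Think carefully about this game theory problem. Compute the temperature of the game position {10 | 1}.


The game is {10 | 1}, a switch {a | b} with numbers a > b.
Cooling {a | b} by t gives {a - t | b + t}, which stops being hot when a - t = b + t, i.e. at t = (a - b)/2. So the temperature of a switch is (a - b)/2.
Temperature = (Left option - Right option) / 2
= (10 - (1)) / 2
= 9 / 2
= 9/2

9/2


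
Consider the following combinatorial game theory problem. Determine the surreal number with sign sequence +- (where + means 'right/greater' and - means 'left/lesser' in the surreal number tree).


Sign expansion: +-
Rule: track bounds (lo, hi), initially (-inf, +inf). On '+', the current value becomes lo and we move to the simplest number in (value, hi): value + 1 if hi = +inf, otherwise the midpoint (value + hi)/2. On '-', the current value becomes hi and we move to value - 1 if lo = -inf, otherwise the midpoint (lo + value)/2.
Start at 0.
Step 1: sign = +, move right. Bounds: (0, +inf). Value = 1
Step 2: sign = -, move left. Bounds: (0, 1). Value = 1/2
The surreal number with sign expansion +- is 1/2.

1/2


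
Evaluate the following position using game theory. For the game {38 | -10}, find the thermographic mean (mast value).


Game = {38 | -10}, a switch {a | b} with numbers a > b.
Its thermograph has left wall a - t and right wall b + t, which meet at t = (a - b)/2, where both equal (a + b)/2. So the mast (mean value) is at (a + b)/2.
Mean = (38 + (-10))/2 = 28/2 = 14

14


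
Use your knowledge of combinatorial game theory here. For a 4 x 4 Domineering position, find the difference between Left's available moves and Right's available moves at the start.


Board is 4 x 4 (rows x cols).
Left (vertical) placements: (rows-1) * cols = 3 * 4 = 12
Right (horizontal) placements: rows * (cols-1) = 4 * 3 = 12
Advantage = Left - Right = 12 - 12 = 0

0


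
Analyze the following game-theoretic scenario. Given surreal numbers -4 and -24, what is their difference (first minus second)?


x = -4, y = -24
x - y = -4 - -24 = 20

20


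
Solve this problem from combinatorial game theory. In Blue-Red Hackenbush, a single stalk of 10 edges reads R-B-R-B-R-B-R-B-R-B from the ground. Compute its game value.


Edges (from ground): R-B-R-B-R-B-R-B-R-B
By Berlekamp's sign-expansion rule, a Blue-Red Hackenbush stalk has the value of the surreal number whose sign sequence is the edge sequence with B -> + and R -> -.
Sign sequence: -+-+-+-+-+
Trace the sign expansion in the surreal number tree, starting from 0:
Edge 1: R (sign -) -> bounds (-inf, 0), value = -1
Edge 2: B (sign +) -> bounds (-1, 0), value = -1/2
Edge 3: R (sign -) -> bounds (-1, -1/2), value = -3/4
Edge 4: B (sign +) -> bounds (-3/4, -1/2), value = -5/8
Edge 5: R (sign -) -> bounds (-3/4, -5/8), value = -11/16
Edge 6: B (sign +) -> bounds (-11/16, -5/8), value = -21/32
Edge 7: R (sign -) -> bounds (-11/16, -21/32), value = -43/64
Edge 8: B (sign +) -> bounds (-43/64, -21/32), value = -85/128
Edge 9: R (sign -) -> bounds (-43/64, -85/128), value = -171/256
Edge 10: B (sign +) -> bounds (-171/256, -85/128), value = -341/512
Game value = -341/512

-341/512


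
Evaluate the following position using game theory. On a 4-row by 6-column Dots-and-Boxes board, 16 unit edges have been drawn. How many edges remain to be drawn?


Grid: 4 x 6 boxes, i.e. 5 rows and 7 columns of dots.
Horizontal edges: (rows + 1) * cols = 5 * 6 = 30
Vertical edges: rows * (cols + 1) = 4 * 7 = 28
Total edges: 30 + 28 = 58
Edges drawn: 16
Remaining: 58 - 16 = 42

42


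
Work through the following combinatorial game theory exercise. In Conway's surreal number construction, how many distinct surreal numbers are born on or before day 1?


Day 0: {|} = 0 is born. Count = 1.
Day n: the number of surreal numbers born by day n is 2^(n+1) - 1.
By day 0: 2^1 - 1 = 1
By day 1: 2^2 - 1 = 3
By day 1: 3 surreal numbers.

3


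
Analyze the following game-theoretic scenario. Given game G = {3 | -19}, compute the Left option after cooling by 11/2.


Original game: {3 | -19} (a switch {a | b} with a > b).
Cooling by t (for t below the temperature (a - b)/2 = 11) taxes each move by t: {a | b} cooled by t is {a - t | b + t}.
Cooling amount: t = 11/2
Cooled Left option: 3 - 11/2 = -5/2
Cooled Right option: -19 + 11/2 = -27/2
Cooled game: {-5/2 | -27/2}
Left option = -5/2

-5/2


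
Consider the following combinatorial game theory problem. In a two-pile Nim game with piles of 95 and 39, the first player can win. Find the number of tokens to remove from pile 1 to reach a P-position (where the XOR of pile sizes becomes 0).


Piles: 95 and 39
Current XOR: 95 XOR 39 = 120 (non-zero, so this is an N-position).
To make the XOR zero, we need to find a move that balances the piles.
For pile 1 (size 95): target = 95 XOR 120 = 39
We reduce pile 1 from 95 to 39.
Tokens removed: 95 - 39 = 56
Verification: 39 XOR 39 = 0

56


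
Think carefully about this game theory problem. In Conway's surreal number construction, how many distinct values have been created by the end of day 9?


Day 0: {|} = 0 is born. Count = 1.
Day n: the number of surreal numbers born by day n is 2^(n+1) - 1.
By day 0: 2^1 - 1 = 1
By day 1: 2^2 - 1 = 3
By day 2: 2^3 - 1 = 7
By day 3: 2^4 - 1 = 15
By day 4: 2^5 - 1 = 31
By day 5: 2^6 - 1 = 63
By day 6: 2^7 - 1 = 127
By day 7: 2^8 - 1 = 255
By day 8: 2^9 - 1 = 511
By day 9: 2^10 - 1 = 1023
By day 9: 1023 surreal numbers.

1023


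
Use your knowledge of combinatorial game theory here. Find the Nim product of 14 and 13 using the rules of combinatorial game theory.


Nim multiplication is bilinear over XOR: (u XOR v) * w = (u*w) XOR (v*w).
So we split each operand into its bit components and XOR the pairwise Nim products.
14 = 2 + 4 + 8 (as XOR of powers of 2).
13 = 1 + 4 + 8 (as XOR of powers of 2).
Using the standard Nim-product table on single bits:
  2*2 = 3,   2*4 = 8,   2*8 = 12,
  4*4 = 6,   4*8 = 11,  8*8 = 13,
and  1*x = x (identity), k*l = l*k (commutative).
Pairwise Nim products:
  2 * 1 = 2
  2 * 4 = 8
  2 * 8 = 12
  4 * 1 = 4
  4 * 4 = 6
  4 * 8 = 11
  8 * 1 = 8
  8 * 4 = 11
  8 * 8 = 13
XOR them: 2 XOR 8 XOR 12 XOR 4 XOR 6 XOR 11 XOR 8 XOR 11 XOR 13 = 1.
Result: 14 * 13 = 1 (in Nim).

1
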